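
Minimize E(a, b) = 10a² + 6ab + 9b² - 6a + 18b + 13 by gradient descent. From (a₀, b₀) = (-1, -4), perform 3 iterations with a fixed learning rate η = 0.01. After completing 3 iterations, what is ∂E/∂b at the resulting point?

∇E = (20a + 6b - 6, 6a + 18b + 18)
(a₁, b₁) = (-1, -4) − 0.01·(-50, -60) = (-0.5, -3.4)
(a₂, b₂) = (-0.5, -3.4) − 0.01·(-36.4, -46.2) = (-0.136, -2.938)
(a₃, b₃) = (-0.136, -2.938) − 0.01·(-26.348, -35.7) = (0.12748, -2.581)
∂E/∂b at (0.12748, -2.581) = -27.69312

-27.69312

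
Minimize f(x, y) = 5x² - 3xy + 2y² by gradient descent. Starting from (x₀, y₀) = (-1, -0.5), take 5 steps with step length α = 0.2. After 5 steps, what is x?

2.04736

∇f = (10x - 3y, -3x + 4y)
Step 1: at (-1, -0.5), ∇f = (-8.5, 1) → (-1, -0.5) − 0.2·(-8.5, 1) = (0.7, -0.7)
Step 2: at (0.7, -0.7), ∇f = (9.1, -4.9) → (0.7, -0.7) − 0.2·(9.1, -4.9) = (-1.12, 0.28)
Step 3: at (-1.12, 0.28), ∇f = (-12.04, 4.48) → (-1.12, 0.28) − 0.2·(-12.04, 4.48) = (1.288, -0.616)
Step 4: at (1.288, -0.616), ∇f = (14.728, -6.328) → (1.288, -0.616) − 0.2·(14.728, -6.328) = (-1.6576, 0.6496)
Step 5: at (-1.6576, 0.6496), ∇f = (-18.5248, 7.5712) → (-1.6576, 0.6496) − 0.2·(-18.5248, 7.5712) = (2.04736, -0.86464)
x = 2.04736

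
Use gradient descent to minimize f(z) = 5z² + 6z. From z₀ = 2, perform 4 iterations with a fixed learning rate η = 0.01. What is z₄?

f′(z) = 10z + 6
z₁ = 2 − 0.01·26 = 1.74
z₂ = 1.74 − 0.01·23.4 = 1.506
z₃ = 1.506 − 0.01·21.06 = 1.2954
z₄ = 1.2954 − 0.01·18.954 = 1.10586

1.10586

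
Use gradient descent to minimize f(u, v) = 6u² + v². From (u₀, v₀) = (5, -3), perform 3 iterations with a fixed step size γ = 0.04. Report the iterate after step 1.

∇f = (12u, 2v)
(u₁, v₁) = (5, -3) − 0.04·(60, -6) = (2.6, -2.76)

(2.6, -2.76)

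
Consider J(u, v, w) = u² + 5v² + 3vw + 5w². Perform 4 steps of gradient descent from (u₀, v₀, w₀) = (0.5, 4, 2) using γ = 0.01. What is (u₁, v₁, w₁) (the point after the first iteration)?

(0.49, 3.54, 1.68)

∇J = (2u, 10v + 3w, 3v + 10w)
Step 1: at (0.5, 4, 2), ∇J = (1, 46, 32) → (0.5, 4, 2) − 0.01·(1, 46, 32) = (0.49, 3.54, 1.68)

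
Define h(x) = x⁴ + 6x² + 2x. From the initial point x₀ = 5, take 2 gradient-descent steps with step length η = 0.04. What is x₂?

845.39375872

h′(x) = 4x³ + 12x + 2
x₁ = 5 − 0.04·562 = -17.48
x₂ = -17.48 − 0.04·(-21571.843968) = 845.39375872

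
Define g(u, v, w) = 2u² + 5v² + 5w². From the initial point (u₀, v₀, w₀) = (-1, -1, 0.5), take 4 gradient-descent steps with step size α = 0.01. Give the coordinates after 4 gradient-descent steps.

(-0.84934656, -0.6561, 0.32805)

∇g = (4u, 10v, 10w)
Step 1: at (-1, -1, 0.5), ∇g = (-4, -10, 5) → (-1, -1, 0.5) − 0.01·(-4, -10, 5) = (-0.96, -0.9, 0.45)
Step 2: at (-0.96, -0.9, 0.45), ∇g = (-3.84, -9, 4.5) → (-0.96, -0.9, 0.45) − 0.01·(-3.84, -9, 4.5) = (-0.9216, -0.81, 0.405)
Step 3: at (-0.9216, -0.81, 0.405), ∇g = (-3.6864, -8.1, 4.05) → (-0.9216, -0.81, 0.405) − 0.01·(-3.6864, -8.1, 4.05) = (-0.884736, -0.729, 0.3645)
Step 4: at (-0.884736, -0.729, 0.3645), ∇g = (-3.538944, -7.29, 3.645) → (-0.884736, -0.729, 0.3645) − 0.01·(-3.538944, -7.29, 3.645) = (-0.84934656, -0.6561, 0.32805)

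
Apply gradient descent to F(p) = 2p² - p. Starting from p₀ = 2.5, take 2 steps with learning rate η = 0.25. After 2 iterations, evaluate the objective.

F′(p) = 4p - 1
Step 1: F′(2.5) = 9; p₁ = 2.5 − 0.25·9 = 0.25
Step 2: F′(0.25) = 0; p₂ = 0.25 − 0.25·0 = 0.25
F(0.25) = -0.125

-0.125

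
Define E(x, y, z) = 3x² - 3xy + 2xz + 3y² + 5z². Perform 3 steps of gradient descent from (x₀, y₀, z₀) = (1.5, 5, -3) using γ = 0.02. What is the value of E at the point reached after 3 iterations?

38.332034652432

∇E = (6x - 3y + 2z, -3x + 6y, 2x + 10z)
(x₁, y₁, z₁) = (1.5, 5, -3) − 0.02·(-12, 25.5, -27) = (1.74, 4.49, -2.46)
(x₂, y₂, z₂) = (1.74, 4.49, -2.46) − 0.02·(-7.95, 21.72, -21.12) = (1.899, 4.0556, -2.0376)
(x₃, y₃, z₃) = (1.899, 4.0556, -2.0376) − 0.02·(-4.848, 18.6366, -16.578) = (1.99596, 3.682868, -1.70604)
E(1.99596, 3.682868, -1.70604) = 38.332034652432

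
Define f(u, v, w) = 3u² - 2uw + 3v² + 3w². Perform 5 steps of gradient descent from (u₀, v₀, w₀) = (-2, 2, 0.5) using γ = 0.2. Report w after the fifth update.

-0.09744

∇f = (6u - 2w, 6v, -2u + 6w)
(u₁, v₁, w₁) = (-2, 2, 0.5) − 0.2·(-13, 12, 7) = (0.6, -0.4, -0.9)
(u₂, v₂, w₂) = (0.6, -0.4, -0.9) − 0.2·(5.4, -2.4, -6.6) = (-0.48, 0.08, 0.42)
(u₃, v₃, w₃) = (-0.48, 0.08, 0.42) − 0.2·(-3.72, 0.48, 3.48) = (0.264, -0.016, -0.276)
(u₄, v₄, w₄) = (0.264, -0.016, -0.276) − 0.2·(2.136, -0.096, -2.184) = (-0.1632, 0.0032, 0.1608)
(u₅, v₅, w₅) = (-0.1632, 0.0032, 0.1608) − 0.2·(-1.3008, 0.0192, 1.2912) = (0.09696, -0.00064, -0.09744)
w = -0.09744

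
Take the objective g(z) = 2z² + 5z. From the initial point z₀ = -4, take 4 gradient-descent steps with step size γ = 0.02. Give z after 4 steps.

g′(z) = 4z + 5
z₁ = -4 − 0.02·(-11) = -3.78
z₂ = -3.78 − 0.02·(-10.12) = -3.5776
z₃ = -3.5776 − 0.02·(-9.3104) = -3.391392
z₄ = -3.391392 − 0.02·(-8.565568) = -3.22008064

-3.22008064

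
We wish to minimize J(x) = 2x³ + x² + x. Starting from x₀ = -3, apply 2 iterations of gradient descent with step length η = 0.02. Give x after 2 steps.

-5.741648

J′(x) = 6x² + 2x + 1
x₁ = -3 − 0.02·49 = -3.98
x₂ = -3.98 − 0.02·88.0824 = -5.741648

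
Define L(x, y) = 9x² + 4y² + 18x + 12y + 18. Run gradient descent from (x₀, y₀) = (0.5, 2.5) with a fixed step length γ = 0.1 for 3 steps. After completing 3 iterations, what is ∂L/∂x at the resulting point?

-13.824

∇L = (18x + 18, 8y + 12)
Step 1: at (0.5, 2.5), ∇L = (27, 32) → (0.5, 2.5) − 0.1·(27, 32) = (-2.2, -0.7)
Step 2: at (-2.2, -0.7), ∇L = (-21.6, 6.4) → (-2.2, -0.7) − 0.1·(-21.6, 6.4) = (-0.04, -1.34)
Step 3: at (-0.04, -1.34), ∇L = (17.28, 1.28) → (-0.04, -1.34) − 0.1·(17.28, 1.28) = (-1.768, -1.468)
∂L/∂x at (-1.768, -1.468) = -13.824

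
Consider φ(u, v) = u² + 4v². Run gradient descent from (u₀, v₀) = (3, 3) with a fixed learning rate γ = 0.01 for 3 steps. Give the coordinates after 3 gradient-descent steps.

(2.823576, 2.336064)

∇φ = (2u, 8v)
(u₁, v₁) = (3, 3) − 0.01·(6, 24) = (2.94, 2.76)
(u₂, v₂) = (2.94, 2.76) − 0.01·(5.88, 22.08) = (2.8812, 2.5392)
(u₃, v₃) = (2.8812, 2.5392) − 0.01·(5.7624, 20.3136) = (2.823576, 2.336064)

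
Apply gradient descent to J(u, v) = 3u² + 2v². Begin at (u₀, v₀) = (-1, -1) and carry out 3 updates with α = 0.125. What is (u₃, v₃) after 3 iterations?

∇J = (6u, 4v)
(u₁, v₁) = (-1, -1) − 0.125·(-6, -4) = (-0.25, -0.5)
(u₂, v₂) = (-0.25, -0.5) − 0.125·(-1.5, -2) = (-0.0625, -0.25)
(u₃, v₃) = (-0.0625, -0.25) − 0.125·(-0.375, -1) = (-0.015625, -0.125)

(-0.015625, -0.125)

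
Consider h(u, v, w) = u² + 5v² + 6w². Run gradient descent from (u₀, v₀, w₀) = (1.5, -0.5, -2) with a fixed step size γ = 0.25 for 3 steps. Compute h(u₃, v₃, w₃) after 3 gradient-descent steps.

∇h = (2u, 10v, 12w)
(u₁, v₁, w₁) = (1.5, -0.5, -2) − 0.25·(3, -5, -24) = (0.75, 0.75, 4)
(u₂, v₂, w₂) = (0.75, 0.75, 4) − 0.25·(1.5, 7.5, 48) = (0.375, -1.125, -8)
(u₃, v₃, w₃) = (0.375, -1.125, -8) − 0.25·(0.75, -11.25, -96) = (0.1875, 1.6875, 16)
h(0.1875, 1.6875, 16) = 1550.2734375

1550.2734375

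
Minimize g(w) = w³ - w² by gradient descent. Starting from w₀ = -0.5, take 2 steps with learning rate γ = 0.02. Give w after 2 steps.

g′(w) = 3w² - 2w
Step 1: g′(-0.5) = 1.75; w₁ = -0.5 − 0.02·1.75 = -0.535
Step 2: g′(-0.535) = 1.928675; w₂ = -0.535 − 0.02·1.928675 = -0.5735735

-0.5735735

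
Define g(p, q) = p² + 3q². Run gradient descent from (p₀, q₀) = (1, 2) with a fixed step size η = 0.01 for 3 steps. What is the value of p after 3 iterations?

0.941192

∇g = (2p, 6q)
(p₁, q₁) = (1, 2) − 0.01·(2, 12) = (0.98, 1.88)
(p₂, q₂) = (0.98, 1.88) − 0.01·(1.96, 11.28) = (0.9604, 1.7672)
(p₃, q₃) = (0.9604, 1.7672) − 0.01·(1.9208, 10.6032) = (0.941192, 1.661168)
p = 0.941192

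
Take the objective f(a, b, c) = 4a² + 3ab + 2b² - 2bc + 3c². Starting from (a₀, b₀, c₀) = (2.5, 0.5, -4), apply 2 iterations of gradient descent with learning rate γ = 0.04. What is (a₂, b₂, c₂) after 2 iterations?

∇f = (8a + 3b, 3a + 4b - 2c, -2b + 6c)
(a₁, b₁, c₁) = (2.5, 0.5, -4) − 0.04·(21.5, 17.5, -25) = (1.64, -0.2, -3)
(a₂, b₂, c₂) = (1.64, -0.2, -3) − 0.04·(12.52, 10.12, -17.6) = (1.1392, -0.6048, -2.296)

(1.1392, -0.6048, -2.296)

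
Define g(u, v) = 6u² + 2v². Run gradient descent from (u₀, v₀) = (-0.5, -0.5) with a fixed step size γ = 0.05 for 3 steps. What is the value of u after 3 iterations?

-0.032

∇g = (12u, 4v)
Step 1: at (-0.5, -0.5), ∇g = (-6, -2) → (-0.5, -0.5) − 0.05·(-6, -2) = (-0.2, -0.4)
Step 2: at (-0.2, -0.4), ∇g = (-2.4, -1.6) → (-0.2, -0.4) − 0.05·(-2.4, -1.6) = (-0.08, -0.32)
Step 3: at (-0.08, -0.32), ∇g = (-0.96, -1.28) → (-0.08, -0.32) − 0.05·(-0.96, -1.28) = (-0.032, -0.256)
u = -0.032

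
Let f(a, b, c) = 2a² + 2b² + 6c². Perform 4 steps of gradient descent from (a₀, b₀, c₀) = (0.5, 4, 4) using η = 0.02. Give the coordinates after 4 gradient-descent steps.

(0.35819648, 2.86557184, 1.33448704)

∇f = (4a, 4b, 12c)
Step 1: at (0.5, 4, 4), ∇f = (2, 16, 48) → (0.5, 4, 4) − 0.02·(2, 16, 48) = (0.46, 3.68, 3.04)
Step 2: at (0.46, 3.68, 3.04), ∇f = (1.84, 14.72, 36.48) → (0.46, 3.68, 3.04) − 0.02·(1.84, 14.72, 36.48) = (0.4232, 3.3856, 2.3104)
Step 3: at (0.4232, 3.3856, 2.3104), ∇f = (1.6928, 13.5424, 27.7248) → (0.4232, 3.3856, 2.3104) − 0.02·(1.6928, 13.5424, 27.7248) = (0.389344, 3.114752, 1.755904)
Step 4: at (0.389344, 3.114752, 1.755904), ∇f = (1.557376, 12.459008, 21.070848) → (0.389344, 3.114752, 1.755904) − 0.02·(1.557376, 12.459008, 21.070848) = (0.35819648, 2.86557184, 1.33448704)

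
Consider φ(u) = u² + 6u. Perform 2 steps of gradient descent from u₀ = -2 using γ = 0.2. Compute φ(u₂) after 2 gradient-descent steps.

φ′(u) = 2u + 6
Step 1: φ′(-2) = 2; u₁ = -2 − 0.2·2 = -2.4
Step 2: φ′(-2.4) = 1.2; u₂ = -2.4 − 0.2·1.2 = -2.64
φ(-2.64) = -8.8704

-8.8704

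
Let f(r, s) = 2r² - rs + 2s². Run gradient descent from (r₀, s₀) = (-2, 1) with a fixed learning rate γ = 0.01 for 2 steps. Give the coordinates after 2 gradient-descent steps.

∇f = (4r - s, -r + 4s)
(r₁, s₁) = (-2, 1) − 0.01·(-9, 6) = (-1.91, 0.94)
(r₂, s₂) = (-1.91, 0.94) − 0.01·(-8.58, 5.67) = (-1.8242, 0.8833)

(-1.8242, 0.8833)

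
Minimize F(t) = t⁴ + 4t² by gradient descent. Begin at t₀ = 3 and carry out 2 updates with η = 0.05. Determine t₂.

F′(t) = 4t³ + 8t
Step 1: F′(3) = 132; t₁ = 3 − 0.05·132 = -3.6
Step 2: F′(-3.6) = -215.424; t₂ = -3.6 − 0.05·(-215.424) = 7.1712

7.1712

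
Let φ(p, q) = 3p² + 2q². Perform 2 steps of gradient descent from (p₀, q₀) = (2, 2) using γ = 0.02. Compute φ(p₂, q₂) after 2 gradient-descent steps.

∇φ = (6p, 4q)
Step 1: at (2, 2), ∇φ = (12, 8) → (2, 2) − 0.02·(12, 8) = (1.76, 1.84)
Step 2: at (1.76, 1.84), ∇φ = (10.56, 7.36) → (1.76, 1.84) − 0.02·(10.56, 7.36) = (1.5488, 1.6928)
φ(1.5488, 1.6928) = 12.927488

12.927488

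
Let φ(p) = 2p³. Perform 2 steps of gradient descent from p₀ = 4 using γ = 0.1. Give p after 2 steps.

-24.416

φ′(p) = 6p²
Step 1: φ′(4) = 96; p₁ = 4 − 0.1·96 = -5.6
Step 2: φ′(-5.6) = 188.16; p₂ = -5.6 − 0.1·188.16 = -24.416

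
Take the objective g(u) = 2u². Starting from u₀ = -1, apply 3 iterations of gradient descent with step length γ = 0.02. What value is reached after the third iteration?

g′(u) = 4u
u₁ = -1 − 0.02·(-4) = -0.92
u₂ = -0.92 − 0.02·(-3.68) = -0.8464
u₃ = -0.8464 − 0.02·(-3.3856) = -0.778688

-0.778688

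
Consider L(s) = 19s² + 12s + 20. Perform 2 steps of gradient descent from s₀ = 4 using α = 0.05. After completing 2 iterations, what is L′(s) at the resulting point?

132.84

L′(s) = 38s + 12
s₁ = 4 − 0.05·164 = -4.2
s₂ = -4.2 − 0.05·(-147.6) = 3.18
L′(s) at (3.18) = 132.84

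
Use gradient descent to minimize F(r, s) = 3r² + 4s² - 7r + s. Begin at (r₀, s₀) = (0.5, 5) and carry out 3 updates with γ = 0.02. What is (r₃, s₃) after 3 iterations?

∇F = (6r - 7, 8s + 1)
Step 1: at (0.5, 5), ∇F = (-4, 41) → (0.5, 5) − 0.02·(-4, 41) = (0.58, 4.18)
Step 2: at (0.58, 4.18), ∇F = (-3.52, 34.44) → (0.58, 4.18) − 0.02·(-3.52, 34.44) = (0.6504, 3.4912)
Step 3: at (0.6504, 3.4912), ∇F = (-3.0976, 28.9296) → (0.6504, 3.4912) − 0.02·(-3.0976, 28.9296) = (0.712352, 2.912608)

(0.712352, 2.912608)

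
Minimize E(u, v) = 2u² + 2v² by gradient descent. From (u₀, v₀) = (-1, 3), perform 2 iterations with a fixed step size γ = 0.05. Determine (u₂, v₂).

∇E = (4u, 4v)
(u₁, v₁) = (-1, 3) − 0.05·(-4, 12) = (-0.8, 2.4)
(u₂, v₂) = (-0.8, 2.4) − 0.05·(-3.2, 9.6) = (-0.64, 1.92)

(-0.64, 1.92)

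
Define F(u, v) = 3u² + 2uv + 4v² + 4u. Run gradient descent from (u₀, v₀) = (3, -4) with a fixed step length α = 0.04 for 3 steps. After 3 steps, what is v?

-1.655936

∇F = (6u + 2v + 4, 2u + 8v)
(u₁, v₁) = (3, -4) − 0.04·(14, -26) = (2.44, -2.96)
(u₂, v₂) = (2.44, -2.96) − 0.04·(12.72, -18.8) = (1.9312, -2.208)
(u₃, v₃) = (1.9312, -2.208) − 0.04·(11.1712, -13.8016) = (1.484352, -1.655936)
v = -1.655936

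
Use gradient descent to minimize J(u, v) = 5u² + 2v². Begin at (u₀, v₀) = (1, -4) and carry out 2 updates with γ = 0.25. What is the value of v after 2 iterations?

∇J = (10u, 4v)
Step 1: at (1, -4), ∇J = (10, -16) → (1, -4) − 0.25·(10, -16) = (-1.5, 0)
Step 2: at (-1.5, 0), ∇J = (-15, 0) → (-1.5, 0) − 0.25·(-15, 0) = (2.25, 0)
v = 0

0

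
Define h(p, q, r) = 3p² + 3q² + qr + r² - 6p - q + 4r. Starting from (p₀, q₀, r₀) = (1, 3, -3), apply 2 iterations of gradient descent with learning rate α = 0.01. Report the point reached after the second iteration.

(1, 2.7285, -3.0184)

∇h = (6p - 6, 6q + r - 1, q + 2r + 4)
(p₁, q₁, r₁) = (1, 3, -3) − 0.01·(0, 14, 1) = (1, 2.86, -3.01)
(p₂, q₂, r₂) = (1, 2.86, -3.01) − 0.01·(0, 13.15, 0.84) = (1, 2.7285, -3.0184)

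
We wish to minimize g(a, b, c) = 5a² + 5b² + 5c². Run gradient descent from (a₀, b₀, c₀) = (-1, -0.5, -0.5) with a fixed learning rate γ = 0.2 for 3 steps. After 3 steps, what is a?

∇g = (10a, 10b, 10c)
(a₁, b₁, c₁) = (-1, -0.5, -0.5) − 0.2·(-10, -5, -5) = (1, 0.5, 0.5)
(a₂, b₂, c₂) = (1, 0.5, 0.5) − 0.2·(10, 5, 5) = (-1, -0.5, -0.5)
(a₃, b₃, c₃) = (-1, -0.5, -0.5) − 0.2·(-10, -5, -5) = (1, 0.5, 0.5)
a = 1

1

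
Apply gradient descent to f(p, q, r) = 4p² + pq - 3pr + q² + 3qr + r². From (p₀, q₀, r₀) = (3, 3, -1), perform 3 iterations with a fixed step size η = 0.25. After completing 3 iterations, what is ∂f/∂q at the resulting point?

-4.125

∇f = (8p + q - 3r, p + 2q + 3r, -3p + 3q + 2r)
(p₁, q₁, r₁) = (3, 3, -1) − 0.25·(30, 6, -2) = (-4.5, 1.5, -0.5)
(p₂, q₂, r₂) = (-4.5, 1.5, -0.5) − 0.25·(-33, -3, 17) = (3.75, 2.25, -4.75)
(p₃, q₃, r₃) = (3.75, 2.25, -4.75) − 0.25·(46.5, -6, -14) = (-7.875, 3.75, -1.25)
∂f/∂q at (-7.875, 3.75, -1.25) = -4.125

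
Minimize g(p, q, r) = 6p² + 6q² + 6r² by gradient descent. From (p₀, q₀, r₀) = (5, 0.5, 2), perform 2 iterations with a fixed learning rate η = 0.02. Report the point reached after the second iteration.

(2.888, 0.2888, 1.1552)

∇g = (12p, 12q, 12r)
(p₁, q₁, r₁) = (5, 0.5, 2) − 0.02·(60, 6, 24) = (3.8, 0.38, 1.52)
(p₂, q₂, r₂) = (3.8, 0.38, 1.52) − 0.02·(45.6, 4.56, 18.24) = (2.888, 0.2888, 1.1552)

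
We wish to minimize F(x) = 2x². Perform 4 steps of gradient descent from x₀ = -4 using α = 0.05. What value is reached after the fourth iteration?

F′(x) = 4x
Step 1: F′(-4) = -16; x₁ = -4 − 0.05·(-16) = -3.2
Step 2: F′(-3.2) = -12.8; x₂ = -3.2 − 0.05·(-12.8) = -2.56
Step 3: F′(-2.56) = -10.24; x₃ = -2.56 − 0.05·(-10.24) = -2.048
Step 4: F′(-2.048) = -8.192; x₄ = -2.048 − 0.05·(-8.192) = -1.6384

-1.6384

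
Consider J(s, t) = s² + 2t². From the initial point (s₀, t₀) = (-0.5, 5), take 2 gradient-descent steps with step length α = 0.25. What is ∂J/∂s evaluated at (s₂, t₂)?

∇J = (2s, 4t)
(s₁, t₁) = (-0.5, 5) − 0.25·(-1, 20) = (-0.25, 0)
(s₂, t₂) = (-0.25, 0) − 0.25·(-0.5, 0) = (-0.125, 0)
∂J/∂s at (-0.125, 0) = -0.25

-0.25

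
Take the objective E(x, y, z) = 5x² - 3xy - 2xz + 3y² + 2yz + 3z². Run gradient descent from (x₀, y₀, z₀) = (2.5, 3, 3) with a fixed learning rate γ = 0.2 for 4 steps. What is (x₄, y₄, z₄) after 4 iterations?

∇E = (10x - 3y - 2z, -3x + 6y + 2z, -2x + 2y + 6z)
Step 1: at (2.5, 3, 3), ∇E = (10, 16.5, 19) → (2.5, 3, 3) − 0.2·(10, 16.5, 19) = (0.5, -0.3, -0.8)
Step 2: at (0.5, -0.3, -0.8), ∇E = (7.5, -4.9, -6.4) → (0.5, -0.3, -0.8) − 0.2·(7.5, -4.9, -6.4) = (-1, 0.68, 0.48)
Step 3: at (-1, 0.68, 0.48), ∇E = (-13, 8.04, 6.24) → (-1, 0.68, 0.48) − 0.2·(-13, 8.04, 6.24) = (1.6, -0.928, -0.768)
Step 4: at (1.6, -0.928, -0.768), ∇E = (20.32, -11.904, -9.664) → (1.6, -0.928, -0.768) − 0.2·(20.32, -11.904, -9.664) = (-2.464, 1.4528, 1.1648)

(-2.464, 1.4528, 1.1648)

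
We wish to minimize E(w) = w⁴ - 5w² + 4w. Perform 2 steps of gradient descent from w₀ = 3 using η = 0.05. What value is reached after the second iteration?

E′(w) = 4w³ - 10w + 4
w₁ = 3 − 0.05·82 = -1.1
w₂ = -1.1 − 0.05·9.676 = -1.5838

-1.5838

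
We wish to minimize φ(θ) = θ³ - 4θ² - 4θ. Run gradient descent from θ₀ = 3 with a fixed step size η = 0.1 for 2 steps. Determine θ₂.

φ′(θ) = 3θ² - 8θ - 4
Step 1: φ′(3) = -1; θ₁ = 3 − 0.1·(-1) = 3.1
Step 2: φ′(3.1) = 0.03; θ₂ = 3.1 − 0.1·0.03 = 3.097

3.097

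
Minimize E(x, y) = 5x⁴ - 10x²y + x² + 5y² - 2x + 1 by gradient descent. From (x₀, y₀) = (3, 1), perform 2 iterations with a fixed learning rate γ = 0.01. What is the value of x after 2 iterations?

∇E = (20x³ - 20xy + 2x - 2, -10x² + 10y)
Step 1: at (3, 1), ∇E = (484, -80) → (3, 1) − 0.01·(484, -80) = (-1.84, 1.8)
Step 2: at (-1.84, 1.8), ∇E = (-64.03008, -15.856) → (-1.84, 1.8) − 0.01·(-64.03008, -15.856) = (-1.1996992, 1.95856)
x = -1.1996992

-1.1996992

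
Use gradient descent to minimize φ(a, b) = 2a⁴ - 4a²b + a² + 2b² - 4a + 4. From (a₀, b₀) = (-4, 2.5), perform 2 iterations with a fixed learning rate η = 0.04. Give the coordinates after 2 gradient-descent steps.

∇φ = (8a³ - 8ab + 2a - 4, -4a² + 4b)
Step 1: at (-4, 2.5), ∇φ = (-444, -54) → (-4, 2.5) − 0.04·(-444, -54) = (13.76, 4.66)
Step 2: at (13.76, 4.66), ∇φ = (20352.830208, -738.7104) → (13.76, 4.66) − 0.04·(20352.830208, -738.7104) = (-800.35320832, 34.208416)

(-800.35320832, 34.208416)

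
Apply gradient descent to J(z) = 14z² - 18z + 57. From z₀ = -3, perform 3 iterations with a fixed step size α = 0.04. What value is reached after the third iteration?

J′(z) = 28z - 18
Step 1: J′(-3) = -102; z₁ = -3 − 0.04·(-102) = 1.08
Step 2: J′(1.08) = 12.24; z₂ = 1.08 − 0.04·12.24 = 0.5904
Step 3: J′(0.5904) = -1.4688; z₃ = 0.5904 − 0.04·(-1.4688) = 0.649152

0.649152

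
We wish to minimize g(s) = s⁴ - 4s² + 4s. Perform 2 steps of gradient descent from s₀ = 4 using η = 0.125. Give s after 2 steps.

g′(s) = 4s³ - 8s + 4
s₁ = 4 − 0.125·228 = -24.5
s₂ = -24.5 − 0.125·(-58624.5) = 7303.5625

7303.5625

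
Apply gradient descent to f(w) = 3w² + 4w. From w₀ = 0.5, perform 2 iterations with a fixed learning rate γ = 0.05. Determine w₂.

f′(w) = 6w + 4
Step 1: f′(0.5) = 7; w₁ = 0.5 − 0.05·7 = 0.15
Step 2: f′(0.15) = 4.9; w₂ = 0.15 − 0.05·4.9 = -0.095

-0.095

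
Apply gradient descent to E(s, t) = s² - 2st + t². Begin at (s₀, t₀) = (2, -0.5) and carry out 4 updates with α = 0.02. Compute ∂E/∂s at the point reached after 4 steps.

3.5819648

∇E = (2s - 2t, -2s + 2t)
(s₁, t₁) = (2, -0.5) − 0.02·(5, -5) = (1.9, -0.4)
(s₂, t₂) = (1.9, -0.4) − 0.02·(4.6, -4.6) = (1.808, -0.308)
(s₃, t₃) = (1.808, -0.308) − 0.02·(4.232, -4.232) = (1.72336, -0.22336)
(s₄, t₄) = (1.72336, -0.22336) − 0.02·(3.89344, -3.89344) = (1.6454912, -0.1454912)
∂E/∂s at (1.6454912, -0.1454912) = 3.5819648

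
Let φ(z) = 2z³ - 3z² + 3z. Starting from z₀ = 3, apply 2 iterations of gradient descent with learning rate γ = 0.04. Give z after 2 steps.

φ′(z) = 6z² - 6z + 3
Step 1: φ′(3) = 39; z₁ = 3 − 0.04·39 = 1.44
Step 2: φ′(1.44) = 6.8016; z₂ = 1.44 − 0.04·6.8016 = 1.167936

1.167936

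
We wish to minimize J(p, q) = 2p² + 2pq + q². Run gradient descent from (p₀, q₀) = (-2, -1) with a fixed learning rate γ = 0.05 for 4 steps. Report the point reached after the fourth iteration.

∇J = (4p + 2q, 2p + 2q)
Step 1: at (-2, -1), ∇J = (-10, -6) → (-2, -1) − 0.05·(-10, -6) = (-1.5, -0.7)
Step 2: at (-1.5, -0.7), ∇J = (-7.4, -4.4) → (-1.5, -0.7) − 0.05·(-7.4, -4.4) = (-1.13, -0.48)
Step 3: at (-1.13, -0.48), ∇J = (-5.48, -3.22) → (-1.13, -0.48) − 0.05·(-5.48, -3.22) = (-0.856, -0.319)
Step 4: at (-0.856, -0.319), ∇J = (-4.062, -2.35) → (-0.856, -0.319) − 0.05·(-4.062, -2.35) = (-0.6529, -0.2015)

(-0.6529, -0.2015)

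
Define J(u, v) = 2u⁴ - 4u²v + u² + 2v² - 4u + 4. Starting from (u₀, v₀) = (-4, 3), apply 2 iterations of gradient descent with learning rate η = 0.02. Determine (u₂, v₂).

∇J = (8u³ - 8uv + 2u - 4, -4u² + 4v)
(u₁, v₁) = (-4, 3) − 0.02·(-428, -52) = (4.56, 4.04)
(u₂, v₂) = (4.56, 4.04) − 0.02·(616.291328, -67.0144) = (-7.76582656, 5.380288)

(-7.76582656, 5.380288)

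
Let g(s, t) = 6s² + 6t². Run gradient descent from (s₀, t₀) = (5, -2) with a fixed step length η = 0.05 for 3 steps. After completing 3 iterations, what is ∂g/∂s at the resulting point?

∇g = (12s, 12t)
Step 1: at (5, -2), ∇g = (60, -24) → (5, -2) − 0.05·(60, -24) = (2, -0.8)
Step 2: at (2, -0.8), ∇g = (24, -9.6) → (2, -0.8) − 0.05·(24, -9.6) = (0.8, -0.32)
Step 3: at (0.8, -0.32), ∇g = (9.6, -3.84) → (0.8, -0.32) − 0.05·(9.6, -3.84) = (0.32, -0.128)
∂g/∂s at (0.32, -0.128) = 3.84

3.84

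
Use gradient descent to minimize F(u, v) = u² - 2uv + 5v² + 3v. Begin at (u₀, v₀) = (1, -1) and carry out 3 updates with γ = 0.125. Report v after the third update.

-0.203125

∇F = (2u - 2v, -2u + 10v + 3)
Step 1: at (1, -1), ∇F = (4, -9) → (1, -1) − 0.125·(4, -9) = (0.5, 0.125)
Step 2: at (0.5, 0.125), ∇F = (0.75, 3.25) → (0.5, 0.125) − 0.125·(0.75, 3.25) = (0.40625, -0.28125)
Step 3: at (0.40625, -0.28125), ∇F = (1.375, -0.625) → (0.40625, -0.28125) − 0.125·(1.375, -0.625) = (0.234375, -0.203125)
v = -0.203125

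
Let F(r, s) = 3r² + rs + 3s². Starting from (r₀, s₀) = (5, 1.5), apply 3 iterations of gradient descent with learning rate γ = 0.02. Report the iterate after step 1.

(4.37, 1.22)

∇F = (6r + s, r + 6s)
Step 1: at (5, 1.5), ∇F = (31.5, 14) → (5, 1.5) − 0.02·(31.5, 14) = (4.37, 1.22)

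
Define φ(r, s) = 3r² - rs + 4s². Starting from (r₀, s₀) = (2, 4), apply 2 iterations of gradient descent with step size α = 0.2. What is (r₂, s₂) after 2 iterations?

(-0.48, 1.28)

∇φ = (6r - s, -r + 8s)
Step 1: at (2, 4), ∇φ = (8, 30) → (2, 4) − 0.2·(8, 30) = (0.4, -2)
Step 2: at (0.4, -2), ∇φ = (4.4, -16.4) → (0.4, -2) − 0.2·(4.4, -16.4) = (-0.48, 1.28)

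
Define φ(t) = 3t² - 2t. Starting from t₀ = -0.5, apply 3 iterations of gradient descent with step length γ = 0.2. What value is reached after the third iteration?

φ′(t) = 6t - 2
t₁ = -0.5 − 0.2·(-5) = 0.5
t₂ = 0.5 − 0.2·1 = 0.3
t₃ = 0.3 − 0.2·(-0.2) = 0.34

0.34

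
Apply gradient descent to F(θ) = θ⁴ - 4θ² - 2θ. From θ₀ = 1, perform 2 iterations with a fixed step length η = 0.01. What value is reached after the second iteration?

1.11715936

F′(θ) = 4θ³ - 8θ - 2
θ₁ = 1 − 0.01·(-6) = 1.06
θ₂ = 1.06 − 0.01·(-5.715936) = 1.11715936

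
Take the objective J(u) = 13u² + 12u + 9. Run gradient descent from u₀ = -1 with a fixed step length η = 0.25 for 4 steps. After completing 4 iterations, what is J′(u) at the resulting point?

J′(u) = 26u + 12
u₁ = -1 − 0.25·(-14) = 2.5
u₂ = 2.5 − 0.25·77 = -16.75
u₃ = -16.75 − 0.25·(-423.5) = 89.125
u₄ = 89.125 − 0.25·2329.25 = -493.1875
J′(u) at (-493.1875) = -12810.875

-12810.875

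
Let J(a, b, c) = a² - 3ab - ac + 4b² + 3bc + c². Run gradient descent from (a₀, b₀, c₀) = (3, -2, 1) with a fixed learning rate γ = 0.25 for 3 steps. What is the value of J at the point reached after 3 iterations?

532.563232421875

∇J = (2a - 3b - c, -3a + 8b + 3c, -a + 3b + 2c)
Step 1: at (3, -2, 1), ∇J = (11, -22, -7) → (3, -2, 1) − 0.25·(11, -22, -7) = (0.25, 3.5, 2.75)
Step 2: at (0.25, 3.5, 2.75), ∇J = (-12.75, 35.5, 15.75) → (0.25, 3.5, 2.75) − 0.25·(-12.75, 35.5, 15.75) = (3.4375, -5.375, -1.1875)
Step 3: at (3.4375, -5.375, -1.1875), ∇J = (24.1875, -56.875, -21.9375) → (3.4375, -5.375, -1.1875) − 0.25·(24.1875, -56.875, -21.9375) = (-2.609375, 8.84375, 4.296875)
J(-2.609375, 8.84375, 4.296875) = 532.563232421875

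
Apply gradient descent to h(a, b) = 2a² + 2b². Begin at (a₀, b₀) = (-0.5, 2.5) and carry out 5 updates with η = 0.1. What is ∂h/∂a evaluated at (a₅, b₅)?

∇h = (4a, 4b)
Step 1: at (-0.5, 2.5), ∇h = (-2, 10) → (-0.5, 2.5) − 0.1·(-2, 10) = (-0.3, 1.5)
Step 2: at (-0.3, 1.5), ∇h = (-1.2, 6) → (-0.3, 1.5) − 0.1·(-1.2, 6) = (-0.18, 0.9)
Step 3: at (-0.18, 0.9), ∇h = (-0.72, 3.6) → (-0.18, 0.9) − 0.1·(-0.72, 3.6) = (-0.108, 0.54)
Step 4: at (-0.108, 0.54), ∇h = (-0.432, 2.16) → (-0.108, 0.54) − 0.1·(-0.432, 2.16) = (-0.0648, 0.324)
Step 5: at (-0.0648, 0.324), ∇h = (-0.2592, 1.296) → (-0.0648, 0.324) − 0.1·(-0.2592, 1.296) = (-0.03888, 0.1944)
∂h/∂a at (-0.03888, 0.1944) = -0.15552

-0.15552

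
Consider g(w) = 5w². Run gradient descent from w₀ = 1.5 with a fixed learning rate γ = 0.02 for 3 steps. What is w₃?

g′(w) = 10w
w₁ = 1.5 − 0.02·15 = 1.2
w₂ = 1.2 − 0.02·12 = 0.96
w₃ = 0.96 − 0.02·9.6 = 0.768

0.768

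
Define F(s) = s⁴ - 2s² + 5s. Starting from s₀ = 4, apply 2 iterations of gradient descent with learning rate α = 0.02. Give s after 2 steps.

F′(s) = 4s³ - 4s + 5
Step 1: F′(4) = 245; s₁ = 4 − 0.02·245 = -0.9
Step 2: F′(-0.9) = 5.684; s₂ = -0.9 − 0.02·5.684 = -1.01368

-1.01368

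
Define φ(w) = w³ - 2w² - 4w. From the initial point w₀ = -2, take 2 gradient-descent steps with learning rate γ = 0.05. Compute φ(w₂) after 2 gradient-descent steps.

-101.778477056

φ′(w) = 3w² - 4w - 4
w₁ = -2 − 0.05·16 = -2.8
w₂ = -2.8 − 0.05·30.72 = -4.336
φ(-4.336) = -101.778477056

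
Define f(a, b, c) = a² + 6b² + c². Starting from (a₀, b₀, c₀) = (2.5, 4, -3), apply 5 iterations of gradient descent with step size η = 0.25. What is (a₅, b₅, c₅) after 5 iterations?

(0.078125, -128, -0.09375)

∇f = (2a, 12b, 2c)
Step 1: at (2.5, 4, -3), ∇f = (5, 48, -6) → (2.5, 4, -3) − 0.25·(5, 48, -6) = (1.25, -8, -1.5)
Step 2: at (1.25, -8, -1.5), ∇f = (2.5, -96, -3) → (1.25, -8, -1.5) − 0.25·(2.5, -96, -3) = (0.625, 16, -0.75)
Step 3: at (0.625, 16, -0.75), ∇f = (1.25, 192, -1.5) → (0.625, 16, -0.75) − 0.25·(1.25, 192, -1.5) = (0.3125, -32, -0.375)
Step 4: at (0.3125, -32, -0.375), ∇f = (0.625, -384, -0.75) → (0.3125, -32, -0.375) − 0.25·(0.625, -384, -0.75) = (0.15625, 64, -0.1875)
Step 5: at (0.15625, 64, -0.1875), ∇f = (0.3125, 768, -0.375) → (0.15625, 64, -0.1875) − 0.25·(0.3125, 768, -0.375) = (0.078125, -128, -0.09375)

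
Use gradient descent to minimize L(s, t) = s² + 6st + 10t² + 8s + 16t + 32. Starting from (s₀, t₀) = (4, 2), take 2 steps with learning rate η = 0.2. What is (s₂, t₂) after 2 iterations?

(14.24, 40.72)

∇L = (2s + 6t + 8, 6s + 20t + 16)
(s₁, t₁) = (4, 2) − 0.2·(28, 80) = (-1.6, -14)
(s₂, t₂) = (-1.6, -14) − 0.2·(-79.2, -273.6) = (14.24, 40.72)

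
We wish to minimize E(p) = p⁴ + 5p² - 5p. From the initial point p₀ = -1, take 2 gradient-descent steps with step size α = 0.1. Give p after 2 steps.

E′(p) = 4p³ + 10p - 5
Step 1: E′(-1) = -19; p₁ = -1 − 0.1·(-19) = 0.9
Step 2: E′(0.9) = 6.916; p₂ = 0.9 − 0.1·6.916 = 0.2084

0.2084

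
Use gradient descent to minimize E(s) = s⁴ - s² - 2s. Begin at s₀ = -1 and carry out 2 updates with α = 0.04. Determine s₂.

E′(s) = 4s³ - 2s - 2
Step 1: E′(-1) = -4; s₁ = -1 − 0.04·(-4) = -0.84
Step 2: E′(-0.84) = -2.690816; s₂ = -0.84 − 0.04·(-2.690816) = -0.73236736

-0.73236736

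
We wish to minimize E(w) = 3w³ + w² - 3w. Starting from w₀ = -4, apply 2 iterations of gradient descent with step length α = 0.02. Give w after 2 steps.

-14.317608

E′(w) = 9w² + 2w - 3
w₁ = -4 − 0.02·133 = -6.66
w₂ = -6.66 − 0.02·382.8804 = -14.317608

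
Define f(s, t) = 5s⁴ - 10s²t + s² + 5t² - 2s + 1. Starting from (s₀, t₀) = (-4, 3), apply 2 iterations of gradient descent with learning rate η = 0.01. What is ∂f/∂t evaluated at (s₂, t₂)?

∇f = (20s³ - 20st + 2s - 2, -10s² + 10t)
(s₁, t₁) = (-4, 3) − 0.01·(-1050, -130) = (6.5, 4.3)
(s₂, t₂) = (6.5, 4.3) − 0.01·(4944.5, -379.5) = (-42.945, 8.095)
∂f/∂t at (-42.945, 8.095) = -18361.78025

-18361.78025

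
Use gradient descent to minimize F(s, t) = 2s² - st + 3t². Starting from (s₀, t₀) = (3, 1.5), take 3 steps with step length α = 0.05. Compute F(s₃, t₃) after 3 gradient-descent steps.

∇F = (4s - t, -s + 6t)
(s₁, t₁) = (3, 1.5) − 0.05·(10.5, 6) = (2.475, 1.2)
(s₂, t₂) = (2.475, 1.2) − 0.05·(8.7, 4.725) = (2.04, 0.96375)
(s₃, t₃) = (2.04, 0.96375) − 0.05·(7.19625, 3.7425) = (1.6801875, 0.776625)
F(1.6801875, 0.776625) = 6.150623625

6.150623625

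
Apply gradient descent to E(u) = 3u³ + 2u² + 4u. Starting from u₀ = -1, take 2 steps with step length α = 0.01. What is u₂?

E′(u) = 9u² + 4u + 4
u₁ = -1 − 0.01·9 = -1.09
u₂ = -1.09 − 0.01·10.3329 = -1.193329

-1.193329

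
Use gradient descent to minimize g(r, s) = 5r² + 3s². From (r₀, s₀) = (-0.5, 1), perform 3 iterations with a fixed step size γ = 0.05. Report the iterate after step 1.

(-0.25, 0.7)

∇g = (10r, 6s)
Step 1: at (-0.5, 1), ∇g = (-5, 6) → (-0.5, 1) − 0.05·(-5, 6) = (-0.25, 0.7)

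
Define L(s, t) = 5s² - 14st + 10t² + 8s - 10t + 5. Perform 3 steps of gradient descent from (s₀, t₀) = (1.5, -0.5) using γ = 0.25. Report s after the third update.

∇L = (10s - 14t + 8, -14s + 20t - 10)
Step 1: at (1.5, -0.5), ∇L = (30, -41) → (1.5, -0.5) − 0.25·(30, -41) = (-6, 9.75)
Step 2: at (-6, 9.75), ∇L = (-188.5, 269) → (-6, 9.75) − 0.25·(-188.5, 269) = (41.125, -57.5)
Step 3: at (41.125, -57.5), ∇L = (1224.25, -1735.75) → (41.125, -57.5) − 0.25·(1224.25, -1735.75) = (-264.9375, 376.4375)
s = -264.9375

-264.9375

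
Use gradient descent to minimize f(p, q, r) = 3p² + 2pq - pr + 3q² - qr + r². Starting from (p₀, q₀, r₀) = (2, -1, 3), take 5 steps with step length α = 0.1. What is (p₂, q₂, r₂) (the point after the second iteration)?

∇f = (6p + 2q - r, 2p + 6q - r, -p - q + 2r)
(p₁, q₁, r₁) = (2, -1, 3) − 0.1·(7, -5, 5) = (1.3, -0.5, 2.5)
(p₂, q₂, r₂) = (1.3, -0.5, 2.5) − 0.1·(4.3, -2.9, 4.2) = (0.87, -0.21, 2.08)

(0.87, -0.21, 2.08)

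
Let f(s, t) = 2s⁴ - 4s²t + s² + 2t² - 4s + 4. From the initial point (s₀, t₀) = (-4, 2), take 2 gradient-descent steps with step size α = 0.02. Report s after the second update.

-14.82944

∇f = (8s³ - 8st + 2s - 4, -4s² + 4t)
Step 1: at (-4, 2), ∇f = (-460, -56) → (-4, 2) − 0.02·(-460, -56) = (5.2, 3.12)
Step 2: at (5.2, 3.12), ∇f = (1001.472, -95.68) → (5.2, 3.12) − 0.02·(1001.472, -95.68) = (-14.82944, 5.0336)
s = -14.82944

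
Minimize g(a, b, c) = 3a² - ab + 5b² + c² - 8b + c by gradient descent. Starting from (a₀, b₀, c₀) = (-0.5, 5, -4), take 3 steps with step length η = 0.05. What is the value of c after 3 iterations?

∇g = (6a - b, -a + 10b - 8, 2c + 1)
Step 1: at (-0.5, 5, -4), ∇g = (-8, 42.5, -7) → (-0.5, 5, -4) − 0.05·(-8, 42.5, -7) = (-0.1, 2.875, -3.65)
Step 2: at (-0.1, 2.875, -3.65), ∇g = (-3.475, 20.85, -6.3) → (-0.1, 2.875, -3.65) − 0.05·(-3.475, 20.85, -6.3) = (0.07375, 1.8325, -3.335)
Step 3: at (0.07375, 1.8325, -3.335), ∇g = (-1.39, 10.25125, -5.67) → (0.07375, 1.8325, -3.335) − 0.05·(-1.39, 10.25125, -5.67) = (0.14325, 1.3199375, -3.0515)
c = -3.0515

-3.0515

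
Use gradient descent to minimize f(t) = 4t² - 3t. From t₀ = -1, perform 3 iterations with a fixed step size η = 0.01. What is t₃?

-0.695696

f′(t) = 8t - 3
t₁ = -1 − 0.01·(-11) = -0.89
t₂ = -0.89 − 0.01·(-10.12) = -0.7888
t₃ = -0.7888 − 0.01·(-9.3104) = -0.695696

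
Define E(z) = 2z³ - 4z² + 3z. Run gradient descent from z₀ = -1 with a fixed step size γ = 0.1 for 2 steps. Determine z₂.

-9.534

E′(z) = 6z² - 8z + 3
Step 1: E′(-1) = 17; z₁ = -1 − 0.1·17 = -2.7
Step 2: E′(-2.7) = 68.34; z₂ = -2.7 − 0.1·68.34 = -9.534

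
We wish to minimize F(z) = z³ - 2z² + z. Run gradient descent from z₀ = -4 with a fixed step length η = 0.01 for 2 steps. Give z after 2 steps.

-5.494675

F′(z) = 3z² - 4z + 1
z₁ = -4 − 0.01·65 = -4.65
z₂ = -4.65 − 0.01·84.4675 = -5.494675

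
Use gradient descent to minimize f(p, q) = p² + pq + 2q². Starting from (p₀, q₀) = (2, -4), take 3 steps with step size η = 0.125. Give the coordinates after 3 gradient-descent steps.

(1.5078125, -0.91015625)

∇f = (2p + q, p + 4q)
(p₁, q₁) = (2, -4) − 0.125·(0, -14) = (2, -2.25)
(p₂, q₂) = (2, -2.25) − 0.125·(1.75, -7) = (1.78125, -1.375)
(p₃, q₃) = (1.78125, -1.375) − 0.125·(2.1875, -3.71875) = (1.5078125, -0.91015625)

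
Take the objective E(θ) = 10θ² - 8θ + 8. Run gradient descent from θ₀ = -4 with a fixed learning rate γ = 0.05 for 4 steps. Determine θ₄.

0.4

E′(θ) = 20θ - 8
θ₁ = -4 − 0.05·(-88) = 0.4
θ₂ = 0.4 − 0.05·0 = 0.4
θ₃ = 0.4 − 0.05·0 = 0.4
θ₄ = 0.4 − 0.05·0 = 0.4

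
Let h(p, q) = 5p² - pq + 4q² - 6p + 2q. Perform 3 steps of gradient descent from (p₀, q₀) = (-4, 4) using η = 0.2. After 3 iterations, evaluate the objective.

∇h = (10p - q - 6, -p + 8q + 2)
(p₁, q₁) = (-4, 4) − 0.2·(-50, 38) = (6, -3.6)
(p₂, q₂) = (6, -3.6) − 0.2·(57.6, -32.8) = (-5.52, 2.96)
(p₃, q₃) = (-5.52, 2.96) − 0.2·(-64.16, 31.2) = (7.312, -3.28)
h(7.312, -3.28) = 283.91168

283.91168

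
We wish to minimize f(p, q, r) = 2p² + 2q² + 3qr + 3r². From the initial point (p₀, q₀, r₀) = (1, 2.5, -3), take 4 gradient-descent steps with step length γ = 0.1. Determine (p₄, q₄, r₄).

(0.1296, 1.36125, -0.9825)

∇f = (4p, 4q + 3r, 3q + 6r)
Step 1: at (1, 2.5, -3), ∇f = (4, 1, -10.5) → (1, 2.5, -3) − 0.1·(4, 1, -10.5) = (0.6, 2.4, -1.95)
Step 2: at (0.6, 2.4, -1.95), ∇f = (2.4, 3.75, -4.5) → (0.6, 2.4, -1.95) − 0.1·(2.4, 3.75, -4.5) = (0.36, 2.025, -1.5)
Step 3: at (0.36, 2.025, -1.5), ∇f = (1.44, 3.6, -2.925) → (0.36, 2.025, -1.5) − 0.1·(1.44, 3.6, -2.925) = (0.216, 1.665, -1.2075)
Step 4: at (0.216, 1.665, -1.2075), ∇f = (0.864, 3.0375, -2.25) → (0.216, 1.665, -1.2075) − 0.1·(0.864, 3.0375, -2.25) = (0.1296, 1.36125, -0.9825)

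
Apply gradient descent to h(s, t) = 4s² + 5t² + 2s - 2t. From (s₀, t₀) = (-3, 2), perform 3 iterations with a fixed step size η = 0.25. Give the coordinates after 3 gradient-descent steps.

∇h = (8s + 2, 10t - 2)
Step 1: at (-3, 2), ∇h = (-22, 18) → (-3, 2) − 0.25·(-22, 18) = (2.5, -2.5)
Step 2: at (2.5, -2.5), ∇h = (22, -27) → (2.5, -2.5) − 0.25·(22, -27) = (-3, 4.25)
Step 3: at (-3, 4.25), ∇h = (-22, 40.5) → (-3, 4.25) − 0.25·(-22, 40.5) = (2.5, -5.875)

(2.5, -5.875)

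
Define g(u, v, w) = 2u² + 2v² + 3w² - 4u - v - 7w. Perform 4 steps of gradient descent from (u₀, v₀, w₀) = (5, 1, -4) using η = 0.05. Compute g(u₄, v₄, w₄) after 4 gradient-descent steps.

∇g = (4u - 4, 4v - 1, 6w - 7)
Step 1: at (5, 1, -4), ∇g = (16, 3, -31) → (5, 1, -4) − 0.05·(16, 3, -31) = (4.2, 0.85, -2.45)
Step 2: at (4.2, 0.85, -2.45), ∇g = (12.8, 2.4, -21.7) → (4.2, 0.85, -2.45) − 0.05·(12.8, 2.4, -21.7) = (3.56, 0.73, -1.365)
Step 3: at (3.56, 0.73, -1.365), ∇g = (10.24, 1.92, -15.19) → (3.56, 0.73, -1.365) − 0.05·(10.24, 1.92, -15.19) = (3.048, 0.634, -0.6055)
Step 4: at (3.048, 0.634, -0.6055), ∇g = (8.192, 1.536, -10.633) → (3.048, 0.634, -0.6055) − 0.05·(8.192, 1.536, -10.633) = (2.6384, 0.5572, -0.07385)
g(2.6384, 0.5572, -0.07385) = 3.9657642675

3.9657642675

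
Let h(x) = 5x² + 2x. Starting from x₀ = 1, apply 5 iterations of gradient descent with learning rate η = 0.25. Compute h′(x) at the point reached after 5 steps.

-91.125

h′(x) = 10x + 2
Step 1: h′(1) = 12; x₁ = 1 − 0.25·12 = -2
Step 2: h′(-2) = -18; x₂ = -2 − 0.25·(-18) = 2.5
Step 3: h′(2.5) = 27; x₃ = 2.5 − 0.25·27 = -4.25
Step 4: h′(-4.25) = -40.5; x₄ = -4.25 − 0.25·(-40.5) = 5.875
Step 5: h′(5.875) = 60.75; x₅ = 5.875 − 0.25·60.75 = -9.3125
h′(x) at (-9.3125) = -91.125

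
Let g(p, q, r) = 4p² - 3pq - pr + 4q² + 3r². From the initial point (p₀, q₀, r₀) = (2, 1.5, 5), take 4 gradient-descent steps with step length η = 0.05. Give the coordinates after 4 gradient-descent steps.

(0.86959375, 0.63673125, 1.37835625)

∇g = (8p - 3q - r, -3p + 8q, -p + 6r)
(p₁, q₁, r₁) = (2, 1.5, 5) − 0.05·(6.5, 6, 28) = (1.675, 1.2, 3.6)
(p₂, q₂, r₂) = (1.675, 1.2, 3.6) − 0.05·(6.2, 4.575, 19.925) = (1.365, 0.97125, 2.60375)
(p₃, q₃, r₃) = (1.365, 0.97125, 2.60375) − 0.05·(5.4025, 3.675, 14.2575) = (1.094875, 0.7875, 1.890875)
(p₄, q₄, r₄) = (1.094875, 0.7875, 1.890875) − 0.05·(4.505625, 3.015375, 10.250375) = (0.86959375, 0.63673125, 1.37835625)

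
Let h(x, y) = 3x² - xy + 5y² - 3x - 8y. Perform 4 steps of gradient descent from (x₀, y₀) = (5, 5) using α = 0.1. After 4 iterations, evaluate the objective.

∇h = (6x - y - 3, -x + 10y - 8)
Step 1: at (5, 5), ∇h = (22, 37) → (5, 5) − 0.1·(22, 37) = (2.8, 1.3)
Step 2: at (2.8, 1.3), ∇h = (12.5, 2.2) → (2.8, 1.3) − 0.1·(12.5, 2.2) = (1.55, 1.08)
Step 3: at (1.55, 1.08), ∇h = (5.22, 1.25) → (1.55, 1.08) − 0.1·(5.22, 1.25) = (1.028, 0.955)
Step 4: at (1.028, 0.955), ∇h = (2.213, 0.522) → (1.028, 0.955) − 0.1·(2.213, 0.522) = (0.8067, 0.9028)
h(0.8067, 0.9028) = -4.34325489

-4.34325489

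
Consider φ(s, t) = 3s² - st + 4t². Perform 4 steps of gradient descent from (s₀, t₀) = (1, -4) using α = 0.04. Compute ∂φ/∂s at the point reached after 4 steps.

∇φ = (6s - t, -s + 8t)
Step 1: at (1, -4), ∇φ = (10, -33) → (1, -4) − 0.04·(10, -33) = (0.6, -2.68)
Step 2: at (0.6, -2.68), ∇φ = (6.28, -22.04) → (0.6, -2.68) − 0.04·(6.28, -22.04) = (0.3488, -1.7984)
Step 3: at (0.3488, -1.7984), ∇φ = (3.8912, -14.736) → (0.3488, -1.7984) − 0.04·(3.8912, -14.736) = (0.193152, -1.20896)
Step 4: at (0.193152, -1.20896), ∇φ = (2.367872, -9.864832) → (0.193152, -1.20896) − 0.04·(2.367872, -9.864832) = (0.09843712, -0.81436672)
∂φ/∂s at (0.09843712, -0.81436672) = 1.40498944

1.40498944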